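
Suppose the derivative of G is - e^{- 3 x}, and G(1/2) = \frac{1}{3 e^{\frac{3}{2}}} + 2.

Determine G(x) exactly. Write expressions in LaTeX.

G(x) = \frac{\left(6 e^{3 x} + 1\right) e^{- 3 x}}{3}

For G(x) to be correct, d/dx[G] must agree with the stated G'(x) identically.
A general antiderivative is \frac{e^{- 3 x}}{3} + C.
The condition gives C = \frac{1}{3 e^{\frac{3}{2}}} + 2 - (\frac{1}{3 e^{\frac{3}{2}}}) = 2.
So G(x) = \frac{\left(6 e^{3 x} + 1\right) e^{- 3 x}}{3}.
Check: d/dx[\frac{\left(6 e^{3 x} + 1\right) e^{- 3 x}}{3}] = - e^{- 3 x} = G'(x).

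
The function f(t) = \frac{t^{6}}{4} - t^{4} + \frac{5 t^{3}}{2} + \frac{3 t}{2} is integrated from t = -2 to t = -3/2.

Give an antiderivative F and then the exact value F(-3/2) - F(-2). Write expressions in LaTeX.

The integrand splits into summands that can be handled one at a time.
F(t) = \frac{t^{7}}{28} - \frac{t^{5}}{5} + \frac{5 t^{4}}{8} + \frac{3 t^{2}}{4} is an antiderivative of f.
Check: d/dt[\frac{t^{7}}{28} - \frac{t^{5}}{5} + \frac{5 t^{4}}{8} + \frac{3 t^{2}}{4}] = \frac{t^{6}}{4} - t^{4} + \frac{5 t^{3}}{2} + \frac{3 t}{2} = f(t).
F(-3/2) = \frac{103221}{17920}; F(-2) = \frac{519}{35}.
Integral = F(-3/2) - F(-2) = - \frac{162507}{17920}.

Antiderivative: F(t) = \frac{t^{7}}{28} - \frac{t^{5}}{5} + \frac{5 t^{4}}{8} + \frac{3 t^{2}}{4}; value = - \frac{162507}{17920}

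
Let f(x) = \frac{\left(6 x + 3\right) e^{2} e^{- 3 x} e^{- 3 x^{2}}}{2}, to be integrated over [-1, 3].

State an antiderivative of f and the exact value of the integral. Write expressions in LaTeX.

Antiderivative: F(x) = - \frac{e^{- 3 x^{2} - 3 x + 2}}{2}; value = - \frac{1}{2 e^{34}} + \frac{e^{2}}{2}

The substitution u = - 3 x^{2} - 3 x + 2 works: f is exactly (dF/du)*(du/dx) for that inner function.
F(x) = - \frac{e^{- 3 x^{2} - 3 x + 2}}{2} is an antiderivative of f.
Check: d/dx[- \frac{e^{- 3 x^{2} - 3 x + 2}}{2}] = \frac{\left(6 x + 3\right) e^{2} e^{- 3 x} e^{- 3 x^{2}}}{2} = f(x).
F(3) = - \frac{1}{2 e^{34}}; F(-1) = - \frac{e^{2}}{2}.
Integral = F(3) - F(-1) = - \frac{1}{2 e^{34}} + \frac{e^{2}}{2}.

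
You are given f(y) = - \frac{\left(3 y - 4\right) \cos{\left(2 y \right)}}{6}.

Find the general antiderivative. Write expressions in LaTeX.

F(y) = - \frac{y \sin{\left(2 y \right)}}{4} + \frac{\sin{\left(2 y \right)}}{3} - \frac{\cos{\left(2 y \right)}}{8} + C

An antiderivative F(y) passes only if d/dy[F] lands on f(y) exactly.
Check: d/dy[- \frac{y \sin{\left(2 y \right)}}{4} + \frac{\sin{\left(2 y \right)}}{3} - \frac{\cos{\left(2 y \right)}}{8}] = - \frac{y \cos{\left(2 y \right)}}{2} + \frac{2 \cos{\left(2 y \right)}}{3}, which equals f(y).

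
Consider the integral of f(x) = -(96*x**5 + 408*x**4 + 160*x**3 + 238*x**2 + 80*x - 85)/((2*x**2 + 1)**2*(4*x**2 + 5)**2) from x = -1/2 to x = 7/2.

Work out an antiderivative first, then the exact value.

Antiderivative: F(x) = (3*x/2 + 1/2)*(2*x + 5)/((2*x**2 + 1)*(2*x**2 + 5/2)); value = 148/459

A first test for any F(x): its x-derivative must equal f(x) identically.
F(x) = (3*x/2 + 1/2)*(2*x + 5)/((2*x**2 + 1)*(2*x**2 + 5/2)) is an antiderivative of f.
Check: d/dx[(3*x/2 + 1/2)*(2*x + 5)/((2*x**2 + 1)*(2*x**2 + 5/2))] = (-96*x**5 - 408*x**4 - 160*x**3 - 238*x**2 - 80*x + 85)/(64*x**8 + 224*x**6 + 276*x**4 + 140*x**2 + 25), which equals f(x).
F(7/2) = 46/459; F(-1/2) = -2/9.
Integral = F(7/2) - F(-1/2) = 148/459.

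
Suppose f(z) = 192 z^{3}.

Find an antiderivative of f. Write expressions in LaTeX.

Since d/dz undoes antidifferentiation here, F'(z) = f(z) is required of F(z).
Check: d/dz[48 z^{4}] = 192 z^{3} = f(z).

An antiderivative is F(z) = 48 z^{4}.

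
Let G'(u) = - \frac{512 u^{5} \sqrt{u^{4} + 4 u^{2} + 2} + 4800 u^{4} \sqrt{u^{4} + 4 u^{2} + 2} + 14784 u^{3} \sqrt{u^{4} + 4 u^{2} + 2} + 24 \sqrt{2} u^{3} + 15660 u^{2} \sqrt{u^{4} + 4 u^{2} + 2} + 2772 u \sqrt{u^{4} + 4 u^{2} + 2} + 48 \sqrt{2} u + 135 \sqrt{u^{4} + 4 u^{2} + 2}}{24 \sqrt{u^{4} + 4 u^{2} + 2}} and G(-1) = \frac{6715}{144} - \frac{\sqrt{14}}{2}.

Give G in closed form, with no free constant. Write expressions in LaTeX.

G(u) = - \frac{32 u^{6}}{9} - 40 u^{5} - 154 u^{4} - \frac{435 u^{3}}{2} - \frac{231 u^{2}}{4} - \frac{45 u}{8} - \sqrt{\frac{u^{4}}{2} + 2 u^{2} + 1} - \frac{19}{16}

For G(u) to be correct, d/du[G] must agree with the stated G'(u) identically.
A general antiderivative is \frac{3 \left(- \frac{4 u^{2}}{3} - 5 u - \frac{1}{2}\right)^{3}}{2} - \sqrt{\frac{u^{4}}{2} + 2 u^{2} + 1} + C.
The condition gives C = \frac{6715}{144} - \frac{\sqrt{14}}{2} - (\frac{6859}{144} - \frac{\sqrt{14}}{2}) = -1.
So G(u) = - \frac{32 u^{6}}{9} - 40 u^{5} - 154 u^{4} - \frac{435 u^{3}}{2} - \frac{231 u^{2}}{4} - \frac{45 u}{8} - \sqrt{\frac{u^{4}}{2} + 2 u^{2} + 1} - \frac{19}{16}.
Check: d/du[- \frac{32 u^{6}}{9} - 40 u^{5} - 154 u^{4} - \frac{435 u^{3}}{2} - \frac{231 u^{2}}{4} - \frac{45 u}{8} - \sqrt{\frac{u^{4}}{2} + 2 u^{2} + 1} - \frac{19}{16}] = \frac{- 512 u^{5} \sqrt{u^{4} + 4 u^{2} + 2} - 4800 u^{4} \sqrt{u^{4} + 4 u^{2} + 2} - 14784 u^{3} \sqrt{u^{4} + 4 u^{2} + 2} - 24 \sqrt{2} u^{3} - 15660 u^{2} \sqrt{u^{4} + 4 u^{2} + 2} - 2772 u \sqrt{u^{4} + 4 u^{2} + 2} - 48 \sqrt{2} u - 135 \sqrt{u^{4} + 4 u^{2} + 2}}{24 \sqrt{u^{4} + 4 u^{2} + 2}}, which equals G'(u).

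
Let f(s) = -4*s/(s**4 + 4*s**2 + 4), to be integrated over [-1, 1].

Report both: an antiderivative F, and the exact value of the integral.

f matches the chain-rule pattern g'(h)*h' with inner function h(s) = s**2 + 2; substituting u = h(s) collapses the integral.
F(s) = 2/(s**2 + 2) is an antiderivative of f.
Check: d/ds[2/(s**2 + 2)] = -4*s/(s**4 + 4*s**2 + 4) = f(s).
F(1) = 2/3; F(-1) = 2/3.
Integral = F(1) - F(-1) = 0.

Antiderivative: F(s) = 2/(s**2 + 2); value = 0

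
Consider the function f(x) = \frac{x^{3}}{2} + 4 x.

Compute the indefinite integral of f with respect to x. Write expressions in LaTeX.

F(x) = \frac{\left(x^{2} + 8\right)^{2}}{8} + C

The substitution u = - \frac{x^{2}}{4} - 2 works: f is exactly (dF/du)*(du/dx) for that inner function.
Check: d/dx[\frac{\left(x^{2} + 8\right)^{2}}{8}] = \frac{x^{3}}{2} + 4 x = f(x).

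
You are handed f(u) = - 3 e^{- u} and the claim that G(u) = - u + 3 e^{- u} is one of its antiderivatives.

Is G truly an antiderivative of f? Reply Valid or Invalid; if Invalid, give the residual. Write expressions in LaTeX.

Invalid: d/du[G] - f = -1, which is not 0.

d/du[G] = \left(- e^{u} - 3\right) e^{- u}
d/du[G] - f(u) = -1 != 0.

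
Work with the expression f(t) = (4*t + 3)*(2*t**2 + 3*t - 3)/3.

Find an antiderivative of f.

An antiderivative is F(t) = 2*t**4/3 + 2*t**3 - t**2/2 - 3*t.

f matches the chain-rule pattern g'(h)*h' with inner function h(t) = -2*t**2/3 - t + 1; substituting u = h(t) collapses the integral.
Check: d/dt[2*t**4/3 + 2*t**3 - t**2/2 - 3*t] = 8*t**3/3 + 6*t**2 - t - 3, which equals f(t).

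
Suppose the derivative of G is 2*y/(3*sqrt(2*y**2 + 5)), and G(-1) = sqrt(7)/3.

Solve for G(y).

G(y) = sqrt(2*y**2 + 5)/3

The substitution u = 2*y**2 + 5 works: G'(y) is exactly (dG/du)*(du/dy) for that inner function.
A general antiderivative is sqrt(2*y**2 + 5)/3 + C.
The condition gives C = sqrt(7)/3 - (sqrt(7)/3) = 0.
So G(y) = sqrt(2*y**2 + 5)/3.
Check: d/dy[sqrt(2*y**2 + 5)/3] = 2*y/(3*sqrt(2*y**2 + 5)) = G'(y).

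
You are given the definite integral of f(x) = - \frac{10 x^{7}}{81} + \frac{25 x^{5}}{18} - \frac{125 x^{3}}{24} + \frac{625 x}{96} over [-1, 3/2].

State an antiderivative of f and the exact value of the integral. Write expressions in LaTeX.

The substitution u = \frac{x^{2}}{3} - \frac{5}{4} works: f is exactly (dF/du)*(du/dx) for that inner function.
F(x) = - \frac{5 \left(4 x^{2} - 15\right)^{4}}{82944} is an antiderivative of f.
Check: d/dx[- \frac{5 \left(4 x^{2} - 15\right)^{4}}{82944}] = - \frac{10 x^{7}}{81} + \frac{25 x^{5}}{18} - \frac{125 x^{3}}{24} + \frac{625 x}{96} = f(x).
F(3/2) = - \frac{5}{64}; F(-1) = - \frac{73205}{82944}.
Integral = F(3/2) - F(-1) = \frac{66725}{82944}.

Antiderivative: F(x) = - \frac{5 \left(4 x^{2} - 15\right)^{4}}{82944}; value = \frac{66725}{82944}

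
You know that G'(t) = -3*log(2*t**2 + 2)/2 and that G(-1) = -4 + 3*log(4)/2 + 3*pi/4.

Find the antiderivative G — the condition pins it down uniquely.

G(t) = -(3*t*log(2*t**2 + 2) - 6*t + 6*atan(t) + 2)/2

Any candidate G(t) must reproduce the stated G'(t) exactly.
A general antiderivative is -3*t*log(2*t**2 + 2)/2 + 3*t - 3*atan(t) + C.
The condition gives C = -4 + 3*log(4)/2 + 3*pi/4 - (-3 + 3*log(4)/2 + 3*pi/4) = -1.
So G(t) = -(3*t*log(2*t**2 + 2) - 6*t + 6*atan(t) + 2)/2.
Check: d/dt[-(3*t*log(2*t**2 + 2) - 6*t + 6*atan(t) + 2)/2] = -3*log(t**2 + 1)/2 - 3*log(2)/2, which equals G'(t).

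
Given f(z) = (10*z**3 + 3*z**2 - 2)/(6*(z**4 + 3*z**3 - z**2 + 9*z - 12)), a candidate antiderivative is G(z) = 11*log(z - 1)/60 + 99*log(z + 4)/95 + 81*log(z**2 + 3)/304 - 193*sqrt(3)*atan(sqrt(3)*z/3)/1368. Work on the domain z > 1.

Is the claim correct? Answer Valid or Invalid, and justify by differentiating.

d/dz[G] = (211*z**3 + 104*z**2 + 33*z + 92)/(120*z**4 + 360*z**3 - 120*z**2 + 1080*z - 1440)
d/dz[G] - f(z) = 11/(120*z - 120) != 0.

Invalid: d/dz[G] - f = 11/(120*z - 120), which is not 0.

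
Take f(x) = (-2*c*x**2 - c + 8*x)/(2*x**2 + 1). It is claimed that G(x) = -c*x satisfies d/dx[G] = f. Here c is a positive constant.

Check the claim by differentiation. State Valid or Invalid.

Invalid: d/dx[G] - f = -8*x/(2*x**2 + 1), which is not 0.

d/dx[G] = -c
d/dx[G] - f(x) = -8*x/(2*x**2 + 1) != 0.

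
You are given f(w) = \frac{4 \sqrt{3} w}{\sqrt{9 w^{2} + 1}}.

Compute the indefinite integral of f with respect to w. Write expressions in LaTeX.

f matches the chain-rule pattern g'(h)*h' with inner function h(w) = 3 w^{2} + \frac{1}{3}; substituting u = h(w) collapses the integral.
Check: d/dw[\frac{4 \sqrt{3 w^{2} + \frac{1}{3}}}{3}] = \frac{4 \sqrt{3} w}{\sqrt{9 w^{2} + 1}} = f(w).

F(w) = \frac{4 \sqrt{3 w^{2} + \frac{1}{3}}}{3} + C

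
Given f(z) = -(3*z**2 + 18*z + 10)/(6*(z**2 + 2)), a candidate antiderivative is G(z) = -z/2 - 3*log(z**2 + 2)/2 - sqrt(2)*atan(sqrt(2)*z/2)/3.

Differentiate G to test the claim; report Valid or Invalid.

d/dz[G] = (-3*z**2 - 18*z - 10)/(6*z**2 + 12)
This equals f(z) exactly, so the claim holds.

Valid: G'(z) = f(z).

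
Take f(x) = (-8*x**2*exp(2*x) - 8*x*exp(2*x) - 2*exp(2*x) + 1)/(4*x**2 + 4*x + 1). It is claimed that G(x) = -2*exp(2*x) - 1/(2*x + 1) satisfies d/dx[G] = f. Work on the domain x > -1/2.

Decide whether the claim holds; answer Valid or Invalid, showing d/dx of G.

Invalid: d/dx[G] - f = (-8*x**2*exp(2*x) - 8*x*exp(2*x) - 2*exp(2*x) + 1)/(4*x**2 + 4*x + 1), which is not 0.

d/dx[G] = (-16*x**2*exp(2*x) - 16*x*exp(2*x) - 4*exp(2*x) + 2)/(4*x**2 + 4*x + 1)
d/dx[G] - f(x) = (-8*x**2*exp(2*x) - 8*x*exp(2*x) - 2*exp(2*x) + 1)/(4*x**2 + 4*x + 1) != 0.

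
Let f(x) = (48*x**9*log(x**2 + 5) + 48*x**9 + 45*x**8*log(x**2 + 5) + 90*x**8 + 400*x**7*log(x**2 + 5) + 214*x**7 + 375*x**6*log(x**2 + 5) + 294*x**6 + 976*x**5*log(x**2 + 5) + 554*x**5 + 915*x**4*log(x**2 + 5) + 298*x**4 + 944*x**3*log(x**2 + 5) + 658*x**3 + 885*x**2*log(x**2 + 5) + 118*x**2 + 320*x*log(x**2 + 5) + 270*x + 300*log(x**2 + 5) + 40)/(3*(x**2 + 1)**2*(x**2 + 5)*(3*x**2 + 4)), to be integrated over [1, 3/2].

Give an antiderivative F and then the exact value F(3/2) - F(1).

A first test for any F(x): its x-derivative must equal f(x) identically.
F(x) = 4*x/(3*(2*x**2 + 2)) - 2*(-4*x**2/3 - 5*x/2)*log(x**2 + 5) + 3*log(3*x**2/2 + 2) is an antiderivative of f.
Check: d/dx[4*x/(3*(2*x**2 + 2)) - 2*(-4*x**2/3 - 5*x/2)*log(x**2 + 5) + 3*log(3*x**2/2 + 2)] = (48*x**9*log(x**2 + 5) + 48*x**9 + 45*x**8*log(x**2 + 5) + 90*x**8 + 400*x**7*log(x**2 + 5) + 214*x**7 + 375*x**6*log(x**2 + 5) + 294*x**6 + 976*x**5*log(x**2 + 5) + 554*x**5 + 915*x**4*log(x**2 + 5) + 298*x**4 + 944*x**3*log(x**2 + 5) + 658*x**3 + 885*x**2*log(x**2 + 5) + 118*x**2 + 320*x*log(x**2 + 5) + 270*x + 300*log(x**2 + 5) + 40)/(9*x**8 + 75*x**6 + 183*x**4 + 177*x**2 + 60), which equals f(x).
F(3/2) = 4/13 + 3*log(43/8) + 27*log(29/4)/2; F(1) = 1/3 + 3*log(7/2) + 23*log(6)/3.
Integral = F(3/2) - F(1) = -23*log(6)/3 - 3*log(7/2) - 1/39 + 3*log(43/8) + 27*log(29/4)/2.

Antiderivative: F(x) = 4*x/(3*(2*x**2 + 2)) - 2*(-4*x**2/3 - 5*x/2)*log(x**2 + 5) + 3*log(3*x**2/2 + 2); value = -23*log(6)/3 - 3*log(7/2) - 1/39 + 3*log(43/8) + 27*log(29/4)/2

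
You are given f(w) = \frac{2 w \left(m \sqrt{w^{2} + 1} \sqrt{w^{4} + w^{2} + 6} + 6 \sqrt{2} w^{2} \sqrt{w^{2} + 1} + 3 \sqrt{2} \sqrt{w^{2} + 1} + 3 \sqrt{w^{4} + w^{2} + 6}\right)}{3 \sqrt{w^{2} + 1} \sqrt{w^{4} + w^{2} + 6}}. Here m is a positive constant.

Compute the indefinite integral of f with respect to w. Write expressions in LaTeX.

Any candidate F(w) must reproduce f(w) exactly when differentiated.
Check: d/dw[\frac{\sqrt{2} \left(\sqrt{2} m w^{2} + 6 \sqrt{2} \sqrt{w^{2} + 1} + 12 \sqrt{w^{4} + w^{2} + 6}\right)}{6}] = \frac{2 m w \sqrt{w^{2} + 1} \sqrt{w^{4} + w^{2} + 6} + 12 \sqrt{2} w^{3} \sqrt{w^{2} + 1} + 6 \sqrt{2} w \sqrt{w^{2} + 1} + 6 w \sqrt{w^{4} + w^{2} + 6}}{3 \sqrt{w^{2} + 1} \sqrt{w^{4} + w^{2} + 6}}, which equals f(w).

F(w) = \frac{\sqrt{2} \left(\sqrt{2} m w^{2} + 6 \sqrt{2} \sqrt{w^{2} + 1} + 12 \sqrt{w^{4} + w^{2} + 6}\right)}{6} + C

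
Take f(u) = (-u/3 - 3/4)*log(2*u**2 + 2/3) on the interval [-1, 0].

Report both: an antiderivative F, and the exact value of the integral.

Since d/du undoes antidifferentiation here, F'(u) = f(u) is required of F(u).
F(u) = u**2/6 + 3*u/2 + (-u**2/6 - 3*u/4)*log(2*u**2 + 2/3) - log(u**2 + 1/3)/18 - sqrt(3)*atan(sqrt(3)*u)/2 is an antiderivative of f.
Check: d/du[u**2/6 + 3*u/2 + (-u**2/6 - 3*u/4)*log(2*u**2 + 2/3) - log(u**2 + 1/3)/18 - sqrt(3)*atan(sqrt(3)*u)/2] = -u*log(u**2 + 1/3)/3 - u*log(2)/3 - 3*log(u**2 + 1/3)/4 - 3*log(2)/4, which equals f(u).
F(0) = log(3)/18; F(-1) = -4/3 - log(4/3)/18 + 7*log(8/3)/12 + sqrt(3)*pi/6.
Integral = F(0) - F(-1) = -sqrt(3)*pi/6 - 7*log(8/3)/12 + log(4/3)/18 + log(3)/18 + 4/3.

Antiderivative: F(u) = u**2/6 + 3*u/2 + (-u**2/6 - 3*u/4)*log(2*u**2 + 2/3) - log(u**2 + 1/3)/18 - sqrt(3)*atan(sqrt(3)*u)/2; value = -sqrt(3)*pi/6 - 7*log(8/3)/12 + log(4/3)/18 + log(3)/18 + 4/3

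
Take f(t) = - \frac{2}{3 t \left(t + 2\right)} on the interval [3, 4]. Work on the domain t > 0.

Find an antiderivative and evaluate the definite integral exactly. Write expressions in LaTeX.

Antiderivative: F(t) = \frac{- \log{\left(t \right)} + \log{\left(t + 2 \right)}}{3}; value = - \frac{\log{\left(5 \right)}}{3} - \frac{\log{\left(4 \right)}}{3} + \frac{\log{\left(3 \right)}}{3} + \frac{\log{\left(6 \right)}}{3}

Factor the denominator (3 t \left(t + 2\right)) and decompose: f = \frac{1}{3 \left(t + 2\right)} - \frac{1}{3 t}; each piece integrates to a log, atan, or power term.
F(t) = \frac{- \log{\left(t \right)} + \log{\left(t + 2 \right)}}{3} is an antiderivative of f.
Check: d/dt[\frac{- \log{\left(t \right)} + \log{\left(t + 2 \right)}}{3}] = - \frac{2}{3 t^{2} + 6 t}, which equals f(t).
F(4) = - \frac{\log{\left(4 \right)}}{3} + \frac{\log{\left(6 \right)}}{3}; F(3) = - \frac{\log{\left(3 \right)}}{3} + \frac{\log{\left(5 \right)}}{3}.
Integral = F(4) - F(3) = - \frac{\log{\left(5 \right)}}{3} - \frac{\log{\left(4 \right)}}{3} + \frac{\log{\left(3 \right)}}{3} + \frac{\log{\left(6 \right)}}{3}.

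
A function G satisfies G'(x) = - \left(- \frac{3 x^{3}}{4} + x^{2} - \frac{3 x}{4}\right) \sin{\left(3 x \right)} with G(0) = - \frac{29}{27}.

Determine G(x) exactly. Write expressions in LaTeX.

Check a candidate G(x) by differentiating: d/dx[G] must match the given G'(x).
A general antiderivative is - \frac{x^{3} \cos{\left(3 x \right)}}{4} + \frac{x^{2} \sin{\left(3 x \right)}}{4} + \frac{x^{2} \cos{\left(3 x \right)}}{3} - \frac{2 x \sin{\left(3 x \right)}}{9} - \frac{x \cos{\left(3 x \right)}}{12} + \frac{\sin{\left(3 x \right)}}{36} - \frac{2 \cos{\left(3 x \right)}}{27} + C.
The condition gives C = - \frac{29}{27} - (- \frac{2}{27}) = -1.
So G(x) = - \frac{x^{3} \cos{\left(3 x \right)}}{4} + \frac{x^{2} \sin{\left(3 x \right)}}{4} + \frac{x^{2} \cos{\left(3 x \right)}}{3} - \frac{2 x \sin{\left(3 x \right)}}{9} - \frac{x \cos{\left(3 x \right)}}{12} + \frac{\sin{\left(3 x \right)}}{36} - \frac{2 \cos{\left(3 x \right)}}{27} - 1.
Check: d/dx[- \frac{x^{3} \cos{\left(3 x \right)}}{4} + \frac{x^{2} \sin{\left(3 x \right)}}{4} + \frac{x^{2} \cos{\left(3 x \right)}}{3} - \frac{2 x \sin{\left(3 x \right)}}{9} - \frac{x \cos{\left(3 x \right)}}{12} + \frac{\sin{\left(3 x \right)}}{36} - \frac{2 \cos{\left(3 x \right)}}{27} - 1] = \frac{3 x^{3} \sin{\left(3 x \right)}}{4} - x^{2} \sin{\left(3 x \right)} + \frac{3 x \sin{\left(3 x \right)}}{4}, which equals G'(x).

G(x) = - \frac{x^{3} \cos{\left(3 x \right)}}{4} + \frac{x^{2} \sin{\left(3 x \right)}}{4} + \frac{x^{2} \cos{\left(3 x \right)}}{3} - \frac{2 x \sin{\left(3 x \right)}}{9} - \frac{x \cos{\left(3 x \right)}}{12} + \frac{\sin{\left(3 x \right)}}{36} - \frac{2 \cos{\left(3 x \right)}}{27} - 1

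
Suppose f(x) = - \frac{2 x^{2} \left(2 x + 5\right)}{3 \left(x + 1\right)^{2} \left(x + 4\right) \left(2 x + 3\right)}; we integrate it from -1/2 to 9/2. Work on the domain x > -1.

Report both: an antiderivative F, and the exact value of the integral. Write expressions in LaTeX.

The denominator factors as 3 \left(x + 1\right)^{2} \left(x + 4\right) \left(2 x + 3\right); partial fractions split f into directly integrable pieces: - \frac{24}{5 \left(2 x + 3\right)} - \frac{32}{45 \left(x + 4\right)} + \frac{22}{9 \left(x + 1\right)} - \frac{2}{3 \left(x + 1\right)^{2}}.
F(x) = \frac{22 \log{\left(x + 1 \right)}}{9} - \frac{12 \log{\left(x + \frac{3}{2} \right)}}{5} - \frac{32 \log{\left(x + 4 \right)}}{45} + \frac{2}{3 x + 3} is an antiderivative of f.
Check: d/dx[\frac{22 \log{\left(x + 1 \right)}}{9} - \frac{12 \log{\left(x + \frac{3}{2} \right)}}{5} - \frac{32 \log{\left(x + 4 \right)}}{45} + \frac{2}{3 x + 3}] = \frac{- 4 x^{3} - 10 x^{2}}{6 x^{4} + 45 x^{3} + 108 x^{2} + 105 x + 36}, which equals f(x).
F(9/2) = - \frac{12 \log{\left(6 \right)}}{5} - \frac{32 \log{\left(\frac{17}{2} \right)}}{45} + \frac{4}{33} + \frac{22 \log{\left(\frac{11}{2} \right)}}{9}; F(-1/2) = - \frac{22 \log{\left(2 \right)}}{9} - \frac{32 \log{\left(\frac{7}{2} \right)}}{45} + \frac{4}{3}.
Integral = F(9/2) - F(-1/2) = - \frac{12 \log{\left(6 \right)}}{5} - \frac{32 \log{\left(\frac{17}{2} \right)}}{45} - \frac{40}{33} + \frac{32 \log{\left(\frac{7}{2} \right)}}{45} + \frac{22 \log{\left(2 \right)}}{9} + \frac{22 \log{\left(\frac{11}{2} \right)}}{9}.

Antiderivative: F(x) = \frac{22 \log{\left(x + 1 \right)}}{9} - \frac{12 \log{\left(x + \frac{3}{2} \right)}}{5} - \frac{32 \log{\left(x + 4 \right)}}{45} + \frac{2}{3 x + 3}; value = - \frac{12 \log{\left(6 \right)}}{5} - \frac{32 \log{\left(\frac{17}{2} \right)}}{45} - \frac{40}{33} + \frac{32 \log{\left(\frac{7}{2} \right)}}{45} + \frac{22 \log{\left(2 \right)}}{9} + \frac{22 \log{\left(\frac{11}{2} \right)}}{9}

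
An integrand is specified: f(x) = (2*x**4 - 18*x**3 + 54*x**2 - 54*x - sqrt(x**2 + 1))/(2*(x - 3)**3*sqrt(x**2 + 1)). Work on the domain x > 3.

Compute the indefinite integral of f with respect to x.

F(x) = (4*x**2*sqrt(x**2 + 1) - 24*x*sqrt(x**2 + 1) + 36*sqrt(x**2 + 1) + 1)/(4*x**2 - 24*x + 36) + C

Recover f(x) by differentiating a candidate F(x); any mismatch rules it out.
Check: d/dx[(4*x**2*sqrt(x**2 + 1) - 24*x*sqrt(x**2 + 1) + 36*sqrt(x**2 + 1) + 1)/(4*x**2 - 24*x + 36)] = (2*x**4 - 18*x**3 + 54*x**2 - 54*x - sqrt(x**2 + 1))/(2*x**3*sqrt(x**2 + 1) - 18*x**2*sqrt(x**2 + 1) + 54*x*sqrt(x**2 + 1) - 54*sqrt(x**2 + 1)), which equals f(x).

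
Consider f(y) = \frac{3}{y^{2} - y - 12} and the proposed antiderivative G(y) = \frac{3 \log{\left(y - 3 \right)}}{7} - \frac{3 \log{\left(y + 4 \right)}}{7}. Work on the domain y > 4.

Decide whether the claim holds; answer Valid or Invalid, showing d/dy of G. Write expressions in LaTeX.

d/dy[G] = \frac{3}{y^{2} + y - 12}
d/dy[G] - f(y) = - \frac{6 y}{y^{4} - 25 y^{2} + 144} != 0.

Invalid: d/dy[G] - f = - \frac{6 y}{y^{4} - 25 y^{2} + 144}, which is not 0.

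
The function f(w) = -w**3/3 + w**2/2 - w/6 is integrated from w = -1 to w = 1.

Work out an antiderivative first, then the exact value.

Antiderivative: F(w) = -w**4/12 + w**3/6 - w**2/12; value = 1/3

The substitution u = -w**2/4 + w/4 works: f is exactly (dF/du)*(du/dw) for that inner function.
F(w) = -w**4/12 + w**3/6 - w**2/12 is an antiderivative of f.
Check: d/dw[-w**4/12 + w**3/6 - w**2/12] = -w**3/3 + w**2/2 - w/6 = f(w).
F(1) = 0; F(-1) = -1/3.
Integral = F(1) - F(-1) = 1/3.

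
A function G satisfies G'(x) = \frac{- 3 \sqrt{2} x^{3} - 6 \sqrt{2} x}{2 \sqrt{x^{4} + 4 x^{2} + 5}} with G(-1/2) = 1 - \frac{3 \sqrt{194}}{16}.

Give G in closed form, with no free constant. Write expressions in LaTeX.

The substitution u = \frac{x^{4}}{2} + 2 x^{2} + \frac{5}{2} works: G'(x) is exactly (dG/du)*(du/dx) for that inner function.
A general antiderivative is - \frac{3 \sqrt{\frac{x^{4}}{2} + 2 x^{2} + \frac{5}{2}}}{2} + C.
The condition gives C = 1 - \frac{3 \sqrt{194}}{16} - (- \frac{3 \sqrt{194}}{16}) = 1.
So G(x) = 1 - \frac{3 \sqrt{\frac{x^{4}}{2} + 2 x^{2} + \frac{5}{2}}}{2}.
Check: d/dx[1 - \frac{3 \sqrt{\frac{x^{4}}{2} + 2 x^{2} + \frac{5}{2}}}{2}] = \frac{- 3 \sqrt{2} x^{3} - 6 \sqrt{2} x}{2 \sqrt{x^{4} + 4 x^{2} + 5}} = G'(x).

G(x) = 1 - \frac{3 \sqrt{\frac{x^{4}}{2} + 2 x^{2} + \frac{5}{2}}}{2}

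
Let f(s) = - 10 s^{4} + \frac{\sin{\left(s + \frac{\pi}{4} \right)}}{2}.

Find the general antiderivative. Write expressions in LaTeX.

The integrand splits into summands that can be handled one at a time.
Check: d/ds[\frac{- 4 s^{5} - \cos{\left(s + \frac{\pi}{4} \right)} + 10}{2}] = - 10 s^{4} + \frac{\sin{\left(s + \frac{\pi}{4} \right)}}{2} = f(s).

F(s) = \frac{- 4 s^{5} - \cos{\left(s + \frac{\pi}{4} \right)} + 10}{2} + C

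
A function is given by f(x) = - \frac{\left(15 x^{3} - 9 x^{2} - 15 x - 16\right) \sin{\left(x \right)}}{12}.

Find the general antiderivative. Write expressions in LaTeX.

A candidate is checked by its d/dx: the result must match f(x).
Check: d/dx[\frac{15 x^{3} \cos{\left(x \right)} - 45 x^{2} \sin{\left(x \right)} - 9 x^{2} \cos{\left(x \right)} + 18 x \sin{\left(x \right)} - 105 x \cos{\left(x \right)} + 105 \sin{\left(x \right)} + 2 \cos{\left(x \right)}}{12}] = - \frac{5 x^{3} \sin{\left(x \right)}}{4} + \frac{3 x^{2} \sin{\left(x \right)}}{4} + \frac{5 x \sin{\left(x \right)}}{4} + \frac{4 \sin{\left(x \right)}}{3}, which equals f(x).

F(x) = \frac{15 x^{3} \cos{\left(x \right)} - 45 x^{2} \sin{\left(x \right)} - 9 x^{2} \cos{\left(x \right)} + 18 x \sin{\left(x \right)} - 105 x \cos{\left(x \right)} + 105 \sin{\left(x \right)} + 2 \cos{\left(x \right)}}{12} + C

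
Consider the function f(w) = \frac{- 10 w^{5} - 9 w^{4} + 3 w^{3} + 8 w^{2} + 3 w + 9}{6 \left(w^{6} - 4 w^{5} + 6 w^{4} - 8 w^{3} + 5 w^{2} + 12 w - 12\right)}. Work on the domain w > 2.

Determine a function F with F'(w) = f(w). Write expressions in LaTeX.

An antiderivative is F(w) = \frac{- 3758 w \log{\left(w - 2 \right)} + 147 w \log{\left(w - 1 \right)} - 49 w \log{\left(w + 1 \right)} + 360 w \log{\left(w^{2} + 3 \right)} - 528 \sqrt{3} w \operatorname{atan}{\left(\frac{\sqrt{3} w}{3} \right)} + 7516 \log{\left(w - 2 \right)} - 294 \log{\left(w - 1 \right)} + 98 \log{\left(w + 1 \right)} - 720 \log{\left(w^{2} + 3 \right)} + 1056 \sqrt{3} \operatorname{atan}{\left(\frac{\sqrt{3} w}{3} \right)} + 5502}{1764 w - 3528}.

The denominator factors as 6 \left(w - 2\right)^{2} \left(w - 1\right) \left(w + 1\right) \left(w^{2} + 3\right); partial fractions split f into directly integrable pieces: \frac{4 \left(5 w - 11\right)}{49 \left(w^{2} + 3\right)} - \frac{1}{36 \left(w + 1\right)} + \frac{1}{12 \left(w - 1\right)} - \frac{1879}{882 \left(w - 2\right)} - \frac{131}{42 \left(w - 2\right)^{2}}.
Check: d/dw[\frac{- 3758 w \log{\left(w - 2 \right)} + 147 w \log{\left(w - 1 \right)} - 49 w \log{\left(w + 1 \right)} + 360 w \log{\left(w^{2} + 3 \right)} - 528 \sqrt{3} w \operatorname{atan}{\left(\frac{\sqrt{3} w}{3} \right)} + 7516 \log{\left(w - 2 \right)} - 294 \log{\left(w - 1 \right)} + 98 \log{\left(w + 1 \right)} - 720 \log{\left(w^{2} + 3 \right)} + 1056 \sqrt{3} \operatorname{atan}{\left(\frac{\sqrt{3} w}{3} \right)} + 5502}{1764 w - 3528}] = \frac{- 10 w^{5} - 9 w^{4} + 3 w^{3} + 8 w^{2} + 3 w + 9}{6 w^{6} - 24 w^{5} + 36 w^{4} - 48 w^{3} + 30 w^{2} + 72 w - 72}, which equals f(w).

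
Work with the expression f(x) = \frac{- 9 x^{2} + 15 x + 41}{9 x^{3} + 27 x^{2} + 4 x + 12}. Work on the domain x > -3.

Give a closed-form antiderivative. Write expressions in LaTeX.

Recover f(x) by differentiating a candidate F(x); any mismatch rules it out.
Check: d/dx[\frac{- 2 \log{\left(2 x + 6 \right)} + 5 \operatorname{atan}{\left(\frac{3 x}{2} \right)}}{2}] = \frac{- 9 x^{2} + 15 x + 41}{9 x^{3} + 27 x^{2} + 4 x + 12} = f(x).

An antiderivative is F(x) = \frac{- 2 \log{\left(2 x + 6 \right)} + 5 \operatorname{atan}{\left(\frac{3 x}{2} \right)}}{2}.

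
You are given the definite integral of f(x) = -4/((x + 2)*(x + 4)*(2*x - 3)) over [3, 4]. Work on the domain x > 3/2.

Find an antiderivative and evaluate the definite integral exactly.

Antiderivative: F(x) = 2*(-4*log(x - 3/2) + 11*log(x + 2) - 7*log(x + 4))/77; value = -2*log(5)/7 - 2*log(8)/11 - 8*log(5/2)/77 + 8*log(3/2)/77 + 2*log(7)/11 + 2*log(6)/7

The denominator factors as (x + 2)*(x + 4)*(2*x - 3); partial fractions split f into directly integrable pieces: -16/(77*(2*x - 3)) - 2/(11*(x + 4)) + 2/(7*(x + 2)).
F(x) = 2*(-4*log(x - 3/2) + 11*log(x + 2) - 7*log(x + 4))/77 is an antiderivative of f.
Check: d/dx[2*(-4*log(x - 3/2) + 11*log(x + 2) - 7*log(x + 4))/77] = -4/(2*x**3 + 9*x**2 - 2*x - 24), which equals f(x).
F(4) = -2*log(8)/11 - 8*log(5/2)/77 + 2*log(6)/7; F(3) = -2*log(7)/11 - 8*log(3/2)/77 + 2*log(5)/7.
Integral = F(4) - F(3) = -2*log(5)/7 - 2*log(8)/11 - 8*log(5/2)/77 + 8*log(3/2)/77 + 2*log(7)/11 + 2*log(6)/7.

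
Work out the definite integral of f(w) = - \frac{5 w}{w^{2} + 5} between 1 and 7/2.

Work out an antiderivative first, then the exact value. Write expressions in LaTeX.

f matches the chain-rule pattern g'(h)*h' with inner function h(w) = w^{2} + 5; substituting u = h(w) collapses the integral.
F(w) = - \frac{5 \log{\left(w^{2} + 5 \right)}}{2} is an antiderivative of f.
Check: d/dw[- \frac{5 \log{\left(w^{2} + 5 \right)}}{2}] = - \frac{5 w}{w^{2} + 5} = f(w).
F(7/2) = - \frac{5 \log{\left(\frac{69}{4} \right)}}{2}; F(1) = - \frac{5 \log{\left(6 \right)}}{2}.
Integral = F(7/2) - F(1) = - \frac{5 \log{\left(\frac{69}{4} \right)}}{2} + \frac{5 \log{\left(6 \right)}}{2}.

Antiderivative: F(w) = - \frac{5 \log{\left(w^{2} + 5 \right)}}{2}; value = - \frac{5 \log{\left(\frac{69}{4} \right)}}{2} + \frac{5 \log{\left(6 \right)}}{2}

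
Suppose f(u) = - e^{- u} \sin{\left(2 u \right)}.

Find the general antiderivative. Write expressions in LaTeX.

F(u) = \frac{\left(\sin{\left(2 u \right)} + 2 \cos{\left(2 u \right)}\right) e^{- u}}{5} + C

For F(u) to be correct the identity F'(u) - f(u) = 0 must hold.
Check: d/du[\frac{\left(\sin{\left(2 u \right)} + 2 \cos{\left(2 u \right)}\right) e^{- u}}{5}] = - e^{- u} \sin{\left(2 u \right)} = f(u).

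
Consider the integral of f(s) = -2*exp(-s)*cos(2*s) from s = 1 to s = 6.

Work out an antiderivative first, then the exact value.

An antiderivative F(s) passes only if d/ds[F] lands on f(s) exactly.
F(s) = 2*(-2*sin(2*s) + cos(2*s))*exp(-s)/5 is an antiderivative of f.
Check: d/ds[2*(-2*sin(2*s) + cos(2*s))*exp(-s)/5] = -2*exp(-s)*cos(2*s) = f(s).
F(6) = 2*exp(-6)*cos(12)/5 - 4*exp(-6)*sin(12)/5; F(1) = -4*exp(-1)*sin(2)/5 + 2*exp(-1)*cos(2)/5.
Integral = F(6) - F(1) = 2*exp(-6)*cos(12)/5 - 4*exp(-6)*sin(12)/5 - 2*exp(-1)*cos(2)/5 + 4*exp(-1)*sin(2)/5.

Antiderivative: F(s) = 2*(-2*sin(2*s) + cos(2*s))*exp(-s)/5; value = 2*exp(-6)*cos(12)/5 - 4*exp(-6)*sin(12)/5 - 2*exp(-1)*cos(2)/5 + 4*exp(-1)*sin(2)/5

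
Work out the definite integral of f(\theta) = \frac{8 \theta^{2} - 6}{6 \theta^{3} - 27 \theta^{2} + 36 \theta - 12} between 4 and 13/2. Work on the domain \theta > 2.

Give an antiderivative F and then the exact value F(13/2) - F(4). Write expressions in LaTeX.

Antiderivative: F(\theta) = \frac{2 \left(22 \left(\theta - 2\right) \log{\left(\theta - 2 \right)} - 4 \left(\theta - 2\right) \log{\left(\theta - \frac{1}{2} \right)} - 39\right)}{27 \left(\theta - 2\right)}; value = - \frac{44 \log{\left(2 \right)}}{27} - \frac{8 \log{\left(6 \right)}}{27} + \frac{8 \log{\left(\frac{7}{2} \right)}}{27} + \frac{65}{81} + \frac{44 \log{\left(\frac{9}{2} \right)}}{27}

The denominator factors as 3 \left(\theta - 2\right)^{2} \left(2 \theta - 1\right); partial fractions split f into directly integrable pieces: - \frac{16}{27 \left(2 \theta - 1\right)} + \frac{44}{27 \left(\theta - 2\right)} + \frac{26}{9 \left(\theta - 2\right)^{2}}.
F(\theta) = \frac{2 \left(22 \left(\theta - 2\right) \log{\left(\theta - 2 \right)} - 4 \left(\theta - 2\right) \log{\left(\theta - \frac{1}{2} \right)} - 39\right)}{27 \left(\theta - 2\right)} is an antiderivative of f.
Check: d/d\theta[\frac{2 \left(22 \left(\theta - 2\right) \log{\left(\theta - 2 \right)} - 4 \left(\theta - 2\right) \log{\left(\theta - \frac{1}{2} \right)} - 39\right)}{27 \left(\theta - 2\right)}] = \frac{8 \theta^{2} - 6}{6 \theta^{3} - 27 \theta^{2} + 36 \theta - 12} = f(\theta).
F(13/2) = - \frac{52}{81} - \frac{8 \log{\left(6 \right)}}{27} + \frac{44 \log{\left(\frac{9}{2} \right)}}{27}; F(4) = - \frac{13}{9} - \frac{8 \log{\left(\frac{7}{2} \right)}}{27} + \frac{44 \log{\left(2 \right)}}{27}.
Integral = F(13/2) - F(4) = - \frac{44 \log{\left(2 \right)}}{27} - \frac{8 \log{\left(6 \right)}}{27} + \frac{8 \log{\left(\frac{7}{2} \right)}}{27} + \frac{65}{81} + \frac{44 \log{\left(\frac{9}{2} \right)}}{27}.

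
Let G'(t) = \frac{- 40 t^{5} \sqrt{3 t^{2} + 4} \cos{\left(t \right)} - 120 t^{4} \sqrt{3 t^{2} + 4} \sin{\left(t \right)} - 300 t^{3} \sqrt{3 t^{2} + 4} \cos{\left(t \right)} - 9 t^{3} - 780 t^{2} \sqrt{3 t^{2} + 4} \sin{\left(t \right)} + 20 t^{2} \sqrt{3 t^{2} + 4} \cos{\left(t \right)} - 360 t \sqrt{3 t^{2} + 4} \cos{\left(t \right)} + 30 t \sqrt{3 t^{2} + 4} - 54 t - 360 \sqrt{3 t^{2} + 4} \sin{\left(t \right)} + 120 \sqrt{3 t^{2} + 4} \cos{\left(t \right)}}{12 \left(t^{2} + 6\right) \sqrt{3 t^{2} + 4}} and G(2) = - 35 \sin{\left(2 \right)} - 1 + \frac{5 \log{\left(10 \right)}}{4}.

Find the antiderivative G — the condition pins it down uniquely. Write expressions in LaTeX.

G(t) = - \frac{\sqrt{3 t^{2} + 4}}{4} - \frac{5 \left(2 t^{3} + 3 t - 1\right) \sin{\left(t \right)}}{3} + \frac{5 \log{\left(t^{2} + 6 \right)}}{4}

Differentiate the proposed G(t) back; it has to land on the given G'(t).
A general antiderivative is - \frac{\sqrt{3 t^{2} + 4}}{4} - \frac{5 \left(2 t^{3} + 3 t - 1\right) \sin{\left(t \right)}}{3} + \frac{5 \log{\left(t^{2} + 6 \right)}}{4} + C.
The condition gives C = - 35 \sin{\left(2 \right)} - 1 + \frac{5 \log{\left(10 \right)}}{4} - (- 35 \sin{\left(2 \right)} - 1 + \frac{5 \log{\left(10 \right)}}{4}) = 0.
So G(t) = - \frac{\sqrt{3 t^{2} + 4}}{4} - \frac{5 \left(2 t^{3} + 3 t - 1\right) \sin{\left(t \right)}}{3} + \frac{5 \log{\left(t^{2} + 6 \right)}}{4}.
Check: d/dt[- \frac{\sqrt{3 t^{2} + 4}}{4} - \frac{5 \left(2 t^{3} + 3 t - 1\right) \sin{\left(t \right)}}{3} + \frac{5 \log{\left(t^{2} + 6 \right)}}{4}] = \frac{- 40 t^{5} \sqrt{3 t^{2} + 4} \cos{\left(t \right)} - 120 t^{4} \sqrt{3 t^{2} + 4} \sin{\left(t \right)} - 300 t^{3} \sqrt{3 t^{2} + 4} \cos{\left(t \right)} - 9 t^{3} - 780 t^{2} \sqrt{3 t^{2} + 4} \sin{\left(t \right)} + 20 t^{2} \sqrt{3 t^{2} + 4} \cos{\left(t \right)} - 360 t \sqrt{3 t^{2} + 4} \cos{\left(t \right)} + 30 t \sqrt{3 t^{2} + 4} - 54 t - 360 \sqrt{3 t^{2} + 4} \sin{\left(t \right)} + 120 \sqrt{3 t^{2} + 4} \cos{\left(t \right)}}{12 t^{2} \sqrt{3 t^{2} + 4} + 72 \sqrt{3 t^{2} + 4}}, which equals G'(t).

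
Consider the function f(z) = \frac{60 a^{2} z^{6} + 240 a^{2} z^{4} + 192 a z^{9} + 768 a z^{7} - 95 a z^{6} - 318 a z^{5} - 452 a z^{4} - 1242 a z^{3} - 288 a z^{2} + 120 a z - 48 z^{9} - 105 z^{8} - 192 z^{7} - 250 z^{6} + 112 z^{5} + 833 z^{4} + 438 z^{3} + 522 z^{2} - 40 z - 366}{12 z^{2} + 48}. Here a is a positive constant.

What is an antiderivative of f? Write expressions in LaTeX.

An antiderivative is F(z) = \frac{24 a^{2} z^{5} + 48 a z^{8} - 38 a z^{5} - 159 a z^{4} - 48 a z^{3} + 30 a z^{2} - 12 z^{8} - 30 z^{7} + 68 z^{5} + 56 z^{4} + 102 z^{3} - 10 z^{2} - 180 z - 6 \operatorname{atan}{\left(\frac{z}{2} \right)} - 60}{24}.

Since d/dz undoes antidifferentiation here, F'(z) = f(z) is required of F(z).
Check: d/dz[\frac{24 a^{2} z^{5} + 48 a z^{8} - 38 a z^{5} - 159 a z^{4} - 48 a z^{3} + 30 a z^{2} - 12 z^{8} - 30 z^{7} + 68 z^{5} + 56 z^{4} + 102 z^{3} - 10 z^{2} - 180 z - 6 \operatorname{atan}{\left(\frac{z}{2} \right)} - 60}{24}] = \frac{60 a^{2} z^{6} + 240 a^{2} z^{4} + 192 a z^{9} + 768 a z^{7} - 95 a z^{6} - 318 a z^{5} - 452 a z^{4} - 1242 a z^{3} - 288 a z^{2} + 120 a z - 48 z^{9} - 105 z^{8} - 192 z^{7} - 250 z^{6} + 112 z^{5} + 833 z^{4} + 438 z^{3} + 522 z^{2} - 40 z - 366}{12 z^{2} + 48} = f(z).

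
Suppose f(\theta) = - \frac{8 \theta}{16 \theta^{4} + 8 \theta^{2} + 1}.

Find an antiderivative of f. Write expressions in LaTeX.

f matches the chain-rule pattern g'(h)*h' with inner function h(\theta) = 2 \theta^{2} + \frac{1}{2}; substituting u = h(\theta) collapses the integral.
Check: d/d\theta[\frac{1}{4 \theta^{2} + 1}] = - \frac{8 \theta}{16 \theta^{4} + 8 \theta^{2} + 1} = f(\theta).

An antiderivative is F(\theta) = \frac{1}{4 \theta^{2} + 1}.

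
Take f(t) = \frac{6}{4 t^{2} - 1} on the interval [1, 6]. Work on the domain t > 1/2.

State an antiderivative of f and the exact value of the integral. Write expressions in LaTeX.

Antiderivative: F(t) = \frac{3 \log{\left(t - \frac{1}{2} \right)}}{2} - \frac{3 \log{\left(t + \frac{1}{2} \right)}}{2}; value = - \frac{3 \log{\left(\frac{13}{2} \right)}}{2} + \frac{3 \log{\left(\frac{3}{2} \right)}}{2} + \frac{3 \log{\left(2 \right)}}{2} + \frac{3 \log{\left(\frac{11}{2} \right)}}{2}

The denominator factors as \left(2 t - 1\right) \left(2 t + 1\right); partial fractions split f into directly integrable pieces: - \frac{3}{2 t + 1} + \frac{3}{2 t - 1}.
F(t) = \frac{3 \log{\left(t - \frac{1}{2} \right)}}{2} - \frac{3 \log{\left(t + \frac{1}{2} \right)}}{2} is an antiderivative of f.
Check: d/dt[\frac{3 \log{\left(t - \frac{1}{2} \right)}}{2} - \frac{3 \log{\left(t + \frac{1}{2} \right)}}{2}] = \frac{6}{4 t^{2} - 1} = f(t).
F(6) = - \frac{3 \log{\left(\frac{13}{2} \right)}}{2} + \frac{3 \log{\left(\frac{11}{2} \right)}}{2}; F(1) = - \frac{3 \log{\left(2 \right)}}{2} - \frac{3 \log{\left(\frac{3}{2} \right)}}{2}.
Integral = F(6) - F(1) = - \frac{3 \log{\left(\frac{13}{2} \right)}}{2} + \frac{3 \log{\left(\frac{3}{2} \right)}}{2} + \frac{3 \log{\left(2 \right)}}{2} + \frac{3 \log{\left(\frac{11}{2} \right)}}{2}.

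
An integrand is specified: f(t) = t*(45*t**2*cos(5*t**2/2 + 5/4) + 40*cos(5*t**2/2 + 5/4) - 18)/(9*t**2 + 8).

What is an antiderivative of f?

An antiderivative is F(t) = -log(3*t**2/2 + 4/3) + sin(5*t**2/2 + 5/4).

An antiderivative F(t) passes only if d/dt[F] lands on f(t) exactly.
Check: d/dt[-log(3*t**2/2 + 4/3) + sin(5*t**2/2 + 5/4)] = (45*t**3*cos(5*t**2/2 + 5/4) + 40*t*cos(5*t**2/2 + 5/4) - 18*t)/(9*t**2 + 8), which equals f(t).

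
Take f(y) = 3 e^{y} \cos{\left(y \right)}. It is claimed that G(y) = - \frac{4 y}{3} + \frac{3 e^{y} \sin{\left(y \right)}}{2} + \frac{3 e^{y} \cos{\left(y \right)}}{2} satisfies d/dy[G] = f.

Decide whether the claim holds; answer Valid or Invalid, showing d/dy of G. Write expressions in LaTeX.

d/dy[G] = 3 e^{y} \cos{\left(y \right)} - \frac{4}{3}
d/dy[G] - f(y) = - \frac{4}{3} != 0.

Invalid: d/dy[G] - f = - \frac{4}{3}, which is not 0.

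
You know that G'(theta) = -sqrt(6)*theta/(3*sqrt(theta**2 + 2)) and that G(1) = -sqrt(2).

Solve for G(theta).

G(theta) = -2*sqrt(3*theta**2/2 + 3)/3

The substitution u = 3*theta**2/2 + 3 works: G'(theta) is exactly (dG/du)*(du/dtheta) for that inner function.
A general antiderivative is -2*sqrt(3*theta**2/2 + 3)/3 + C.
The condition gives C = -sqrt(2) - (-sqrt(2)) = 0.
So G(theta) = -2*sqrt(3*theta**2/2 + 3)/3.
Check: d/dtheta[-2*sqrt(3*theta**2/2 + 3)/3] = -sqrt(6)*theta/(3*sqrt(theta**2 + 2)) = G'(theta).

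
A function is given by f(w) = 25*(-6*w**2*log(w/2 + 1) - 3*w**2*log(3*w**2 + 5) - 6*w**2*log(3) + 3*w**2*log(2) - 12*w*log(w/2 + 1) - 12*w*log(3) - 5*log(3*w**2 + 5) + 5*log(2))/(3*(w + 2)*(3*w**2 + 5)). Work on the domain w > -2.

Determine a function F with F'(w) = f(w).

Recognize the product-rule pattern: f = u'v + uv' with u = -25*log(3*w/2 + 3)/3, v = log(3*w**2/2 + 5/2), so integration by parts undoes it.
Check: d/dw[-25*log(3*w/2 + 3)*log(3*w**2/2 + 5/2)/3] = (-150*w**2*log(w/2 + 1) - 75*w**2*log(3*w**2 + 5) - 150*w**2*log(3) + 75*w**2*log(2) - 300*w*log(w/2 + 1) - 300*w*log(3) - 125*log(3*w**2 + 5) + 125*log(2))/(9*w**3 + 18*w**2 + 15*w + 30), which equals f(w).

An antiderivative is F(w) = -25*log(3*w/2 + 3)*log(3*w**2/2 + 5/2)/3.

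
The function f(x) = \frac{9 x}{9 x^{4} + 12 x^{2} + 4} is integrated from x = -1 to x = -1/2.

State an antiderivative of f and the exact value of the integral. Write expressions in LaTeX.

f matches the chain-rule pattern g'(h)*h' with inner function h(x) = 3 x^{2} + 2; substituting u = h(x) collapses the integral.
F(x) = - \frac{3}{2 \left(3 x^{2} + 2\right)} is an antiderivative of f.
Check: d/dx[- \frac{3}{2 \left(3 x^{2} + 2\right)}] = \frac{9 x}{9 x^{4} + 12 x^{2} + 4} = f(x).
F(-1/2) = - \frac{6}{11}; F(-1) = - \frac{3}{10}.
Integral = F(-1/2) - F(-1) = - \frac{27}{110}.

Antiderivative: F(x) = - \frac{3}{2 \left(3 x^{2} + 2\right)}; value = - \frac{27}{110}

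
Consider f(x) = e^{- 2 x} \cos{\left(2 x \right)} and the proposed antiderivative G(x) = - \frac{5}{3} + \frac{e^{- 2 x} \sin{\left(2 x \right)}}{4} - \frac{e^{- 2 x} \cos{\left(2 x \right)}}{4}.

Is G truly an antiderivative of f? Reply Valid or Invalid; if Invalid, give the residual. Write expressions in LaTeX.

Valid. The derivative of G reproduces f.

d/dx[G] = e^{- 2 x} \cos{\left(2 x \right)}
This equals f(x) exactly, so the claim holds.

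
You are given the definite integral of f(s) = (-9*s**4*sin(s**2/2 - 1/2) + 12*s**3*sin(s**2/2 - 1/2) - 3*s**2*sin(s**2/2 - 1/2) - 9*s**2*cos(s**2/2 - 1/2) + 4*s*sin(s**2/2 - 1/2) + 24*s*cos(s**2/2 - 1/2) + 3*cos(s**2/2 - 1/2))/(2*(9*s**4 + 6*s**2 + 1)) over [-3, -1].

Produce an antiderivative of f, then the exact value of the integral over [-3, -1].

Check any antiderivative F(s) by computing F'(s) and comparing it with f(s).
F(s) = (s - 4/3)*cos(s**2/2 - 1/2)/(2*(s**2 + 1/3)) is an antiderivative of f.
Check: d/ds[(s - 4/3)*cos(s**2/2 - 1/2)/(2*(s**2 + 1/3))] = (-9*s**4*sin(s**2/2 - 1/2) + 12*s**3*sin(s**2/2 - 1/2) - 3*s**2*sin(s**2/2 - 1/2) - 9*s**2*cos(s**2/2 - 1/2) + 4*s*sin(s**2/2 - 1/2) + 24*s*cos(s**2/2 - 1/2) + 3*cos(s**2/2 - 1/2))/(18*s**4 + 12*s**2 + 2), which equals f(s).
F(-1) = -7/8; F(-3) = -13*cos(4)/56.
Integral = F(-1) - F(-3) = -7/8 + 13*cos(4)/56.

Antiderivative: F(s) = (s - 4/3)*cos(s**2/2 - 1/2)/(2*(s**2 + 1/3)); value = -7/8 + 13*cos(4)/56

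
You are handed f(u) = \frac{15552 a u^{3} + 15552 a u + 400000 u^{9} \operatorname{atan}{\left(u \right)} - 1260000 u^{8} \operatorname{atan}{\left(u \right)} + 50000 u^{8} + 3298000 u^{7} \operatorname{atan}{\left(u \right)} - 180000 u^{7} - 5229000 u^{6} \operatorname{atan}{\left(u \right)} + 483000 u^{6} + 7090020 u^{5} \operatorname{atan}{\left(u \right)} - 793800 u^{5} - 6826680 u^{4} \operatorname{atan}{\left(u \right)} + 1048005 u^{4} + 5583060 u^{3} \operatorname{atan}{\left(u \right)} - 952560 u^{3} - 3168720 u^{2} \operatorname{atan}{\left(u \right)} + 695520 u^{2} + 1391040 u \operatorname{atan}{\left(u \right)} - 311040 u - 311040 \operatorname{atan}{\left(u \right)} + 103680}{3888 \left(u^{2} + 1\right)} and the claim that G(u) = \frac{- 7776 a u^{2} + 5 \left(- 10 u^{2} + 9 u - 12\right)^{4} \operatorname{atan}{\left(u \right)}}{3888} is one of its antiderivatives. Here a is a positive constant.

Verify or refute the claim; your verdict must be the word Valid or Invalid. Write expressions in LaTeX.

Invalid: d/du[G] - f = - 8 a u, which is not 0.

d/du[G] = \frac{- 15552 a u^{3} - 15552 a u + 400000 u^{9} \operatorname{atan}{\left(u \right)} - 1260000 u^{8} \operatorname{atan}{\left(u \right)} + 50000 u^{8} + 3298000 u^{7} \operatorname{atan}{\left(u \right)} - 180000 u^{7} - 5229000 u^{6} \operatorname{atan}{\left(u \right)} + 483000 u^{6} + 7090020 u^{5} \operatorname{atan}{\left(u \right)} - 793800 u^{5} - 6826680 u^{4} \operatorname{atan}{\left(u \right)} + 1048005 u^{4} + 5583060 u^{3} \operatorname{atan}{\left(u \right)} - 952560 u^{3} - 3168720 u^{2} \operatorname{atan}{\left(u \right)} + 695520 u^{2} + 1391040 u \operatorname{atan}{\left(u \right)} - 311040 u - 311040 \operatorname{atan}{\left(u \right)} + 103680}{3888 u^{2} + 3888}
d/du[G] - f(u) = - 8 a u != 0.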